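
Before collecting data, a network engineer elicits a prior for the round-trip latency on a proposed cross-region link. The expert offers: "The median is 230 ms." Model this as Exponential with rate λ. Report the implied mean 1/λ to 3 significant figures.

mean ≈ 332 ms

Exponential median = ln 2 / λ, so λ = ln 2 / 230.0 = 0.00301.
Mean = 1/λ = 332 ms.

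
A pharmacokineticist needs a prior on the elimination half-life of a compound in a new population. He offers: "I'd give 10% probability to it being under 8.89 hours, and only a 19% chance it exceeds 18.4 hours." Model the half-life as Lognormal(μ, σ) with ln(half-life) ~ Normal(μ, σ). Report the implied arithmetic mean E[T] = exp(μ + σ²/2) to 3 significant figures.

E[T] ≈ 14.5 hours

If T ~ Lognormal(μ,σ) then ln T ~ Normal(μ,σ), so the p-quantile of ln T is μ + z_p·σ.
ln(8.89) = 2.185 and ln(18.4) = 2.912; z_{0.1} = -1.282, z_{0.81} = 0.8779.
σ = (2.912 − 2.185)/(0.8779 − (-1.282)) = 0.337.
μ = 2.185 − (-1.282)·0.337 = 2.617.
E[T] = exp(μ + σ²/2) = exp(2.617 + 0.0567) = 14.5 hours.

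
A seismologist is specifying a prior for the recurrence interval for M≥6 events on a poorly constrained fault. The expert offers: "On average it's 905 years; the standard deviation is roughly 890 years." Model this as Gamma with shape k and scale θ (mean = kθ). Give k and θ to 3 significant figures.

k ≈ 1.03, θ ≈ 875

For Gamma(k, scale θ): mean = kθ, variance = kθ², so CV = 1/√k.
CV = SD/mean = 890/905 = 0.9834, hence k = 1/CV² = 1.03.
Then θ = mean/k = 905/1.03 = 875.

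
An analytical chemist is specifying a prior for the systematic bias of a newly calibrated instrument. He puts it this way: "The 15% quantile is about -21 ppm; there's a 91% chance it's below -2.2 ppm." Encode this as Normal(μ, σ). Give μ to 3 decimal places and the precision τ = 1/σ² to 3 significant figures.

μ = -12.803, τ = 0.016

For Normal(μ,σ), the p-quantile is μ + z_p·σ. Here z_{0.15} = -1.036, z_{0.91} = 1.341.
So -21 = μ − 1.036σ and -2.2 = μ + 1.341σ.
Subtracting: σ = (-2.2 − -21)/(1.341 − (-1.036)) = 7.909.
Then μ = -21 − (-1.036)·7.909 = -12.803.
Precision τ = 1/σ² = 1/7.909² = 0.016.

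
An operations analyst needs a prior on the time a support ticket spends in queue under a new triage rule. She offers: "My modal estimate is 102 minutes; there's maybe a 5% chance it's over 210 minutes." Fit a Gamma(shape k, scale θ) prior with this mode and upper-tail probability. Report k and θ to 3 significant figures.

k ≈ 6.3, θ ≈ 19.2

Gamma(k,θ) with k>1 has mode (k−1)θ, so θ = 102/(k−1).
Need P(X < 210) = 0.95 with θ tied to k this way. Start at k = 2, θ = 102: P(X<210) ≈ 0.610.
Too low — raise k to concentrate. Iterating converges to k ≈ 6.3.
Then θ = 102/(6.3−1) ≈ 19.2.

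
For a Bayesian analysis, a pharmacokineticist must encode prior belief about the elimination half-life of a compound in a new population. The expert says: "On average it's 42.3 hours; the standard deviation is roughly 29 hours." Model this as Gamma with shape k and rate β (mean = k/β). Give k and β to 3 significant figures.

For Gamma(k, rate β): mean = k/β, variance = k/β², so CV = 1/√k.
CV = SD/mean = 29/42.3 = 0.6856, hence k = 1/CV² = 2.13.
Then β = k/mean = 2.13/42.3 = 0.0503.

k ≈ 2.13, β ≈ 0.0503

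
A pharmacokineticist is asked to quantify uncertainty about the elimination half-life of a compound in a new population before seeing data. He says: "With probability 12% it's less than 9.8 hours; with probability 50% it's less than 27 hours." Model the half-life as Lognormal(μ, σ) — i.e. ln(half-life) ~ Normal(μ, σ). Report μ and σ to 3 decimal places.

If T ~ Lognormal(μ,σ) then ln T ~ Normal(μ,σ), so the p-quantile of ln T is μ + z_p·σ.
ln(9.8) = 2.282 and ln(27) = 3.296; z_{0.12} = -1.175, z_{0.5} = 0.
σ = (3.296 − 2.282)/(0 − (-1.175)) = 0.863.
μ = 2.282 − (-1.175)·0.863 = 3.296.

μ ≈ 3.296, σ ≈ 0.863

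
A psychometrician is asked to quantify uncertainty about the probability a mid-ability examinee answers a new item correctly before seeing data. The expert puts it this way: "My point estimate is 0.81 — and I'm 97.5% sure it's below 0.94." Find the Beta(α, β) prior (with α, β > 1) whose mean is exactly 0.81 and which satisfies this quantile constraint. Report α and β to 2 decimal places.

α ≈ 18.13, β ≈ 4.25

With mean 0.81 fixed, write α = 0.81s, β = 0.19s where s = α+β.
Need P(θ < 0.94) = 0.975 under Beta(0.81s, 0.19s). Normal approximation: (q−m)/√(m(1−m)/s) ≈ z_{0.975} = 1.96, so s ≈ 0.81·0.19·(1.96)²/(0.94−0.81)² = 35.0.
At s = 35.0: P(θ<0.94) ≈ 0.994. Adjusting to match 0.975 gives s ≈ 22.38.
So α = 0.81·22.38 ≈ 18.13, β = 0.19·22.38 ≈ 4.25.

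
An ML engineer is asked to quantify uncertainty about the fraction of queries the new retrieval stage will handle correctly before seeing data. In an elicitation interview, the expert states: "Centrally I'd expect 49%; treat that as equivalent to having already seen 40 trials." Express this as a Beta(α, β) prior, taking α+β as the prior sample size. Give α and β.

α = 19.6, β = 20.4

Under the effective-sample-size interpretation, Beta(α, β) has prior mean α/(α+β) and prior sample size α+β.
So α+β = 40 and α/(α+β) = 0.49, giving α = 0.49·40 = 19.6 and β = 40 − 19.6 = 20.4.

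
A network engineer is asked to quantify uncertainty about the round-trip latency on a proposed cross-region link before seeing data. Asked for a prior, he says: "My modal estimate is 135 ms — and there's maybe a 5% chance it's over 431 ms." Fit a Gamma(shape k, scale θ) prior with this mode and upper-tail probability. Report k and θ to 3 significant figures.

k ≈ 2.95, θ ≈ 69.3

Gamma(k,θ) with k>1 has mode (k−1)θ, so θ = 135/(k−1).
Need P(X < 431) = 0.95 with θ tied to k this way. Start at k = 2, θ = 135: P(X<431) ≈ 0.828.
Too low — raise k to concentrate. Iterating converges to k ≈ 2.95.
Then θ = 135/(2.95−1) ≈ 69.3.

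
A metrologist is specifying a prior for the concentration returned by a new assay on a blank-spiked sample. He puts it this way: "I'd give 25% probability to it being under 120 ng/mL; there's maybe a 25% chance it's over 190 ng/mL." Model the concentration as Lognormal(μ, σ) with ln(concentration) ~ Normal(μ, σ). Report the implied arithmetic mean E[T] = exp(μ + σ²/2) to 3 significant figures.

E[T] ≈ 160 ng/mL

If T ~ Lognormal(μ,σ) then ln T ~ Normal(μ,σ), so the p-quantile of ln T is μ + z_p·σ.
ln(120) = 4.787 and ln(190) = 5.247; z_{0.25} = -0.6745, z_{0.75} = 0.6745.
σ = (5.247 − 4.787)/(0.6745 − (-0.6745)) = 0.341.
μ = 4.787 − (-0.6745)·0.341 = 5.017.
E[T] = exp(μ + σ²/2) = exp(5.017 + 0.0580) = 160 ng/mL.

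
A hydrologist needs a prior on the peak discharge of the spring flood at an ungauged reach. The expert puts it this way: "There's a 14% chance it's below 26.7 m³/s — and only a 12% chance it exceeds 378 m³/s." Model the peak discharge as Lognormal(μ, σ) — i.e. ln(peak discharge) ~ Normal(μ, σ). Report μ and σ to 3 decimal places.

If T ~ Lognormal(μ,σ) then ln T ~ Normal(μ,σ), so the p-quantile of ln T is μ + z_p·σ.
ln(26.7) = 3.285 and ln(378) = 5.935; z_{0.14} = -1.08, z_{0.88} = 1.175.
σ = (5.935 − 3.285)/(1.175 − (-1.08)) = 1.175.
μ = 3.285 − (-1.08)·1.175 = 4.554.

μ ≈ 4.554, σ ≈ 1.175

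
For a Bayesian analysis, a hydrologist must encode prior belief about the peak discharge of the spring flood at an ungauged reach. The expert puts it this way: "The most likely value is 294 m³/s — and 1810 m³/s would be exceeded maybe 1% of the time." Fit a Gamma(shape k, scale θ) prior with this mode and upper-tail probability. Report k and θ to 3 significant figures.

k ≈ 2.11, θ ≈ 264

Gamma(k,θ) with k>1 has mode (k−1)θ, so θ = 294/(k−1).
Need P(X < 1810) = 0.99 with θ tied to k this way. Start at k = 2, θ = 294: P(X<1810) ≈ 0.985.
Too low — raise k to concentrate. Iterating converges to k ≈ 2.11.
Then θ = 294/(2.11−1) ≈ 264.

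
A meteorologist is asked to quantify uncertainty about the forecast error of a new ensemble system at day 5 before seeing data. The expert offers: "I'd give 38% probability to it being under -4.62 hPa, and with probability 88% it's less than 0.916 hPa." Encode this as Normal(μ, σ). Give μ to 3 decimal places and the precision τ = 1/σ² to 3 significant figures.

μ = -3.478, τ = 0.0715

The p-quantile of Normal(μ,σ) is μ + z_p·σ, with z_{0.38} = -0.3055 and z_{0.88} = 1.175.
Eliminate σ: μ = (z₂·x₁ − z₁·x₂)/(z₂ − z₁) = (1.175·-4.62 − (-0.3055)·0.916)/1.48 = -3.478.
Then σ = (x₂ − x₁)/(z₂ − z₁) = (0.916 − -4.62)/1.48 = 3.739.
Precision τ = 1/σ² = 1/3.739² = 0.0715.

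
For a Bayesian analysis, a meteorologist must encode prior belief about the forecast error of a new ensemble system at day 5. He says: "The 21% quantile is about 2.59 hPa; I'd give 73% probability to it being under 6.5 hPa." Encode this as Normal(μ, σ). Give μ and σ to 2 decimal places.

μ = 4.81, σ = 2.76

The p-quantile of Normal(μ,σ) is μ + z_p·σ, with z_{0.21} = -0.8064 and z_{0.73} = 0.6128.
Eliminate σ: μ = (z₂·x₁ − z₁·x₂)/(z₂ − z₁) = (0.6128·2.59 − (-0.8064)·6.5)/1.419 = 4.81.
Then σ = (x₂ − x₁)/(z₂ − z₁) = (6.5 − 2.59)/1.419 = 2.76.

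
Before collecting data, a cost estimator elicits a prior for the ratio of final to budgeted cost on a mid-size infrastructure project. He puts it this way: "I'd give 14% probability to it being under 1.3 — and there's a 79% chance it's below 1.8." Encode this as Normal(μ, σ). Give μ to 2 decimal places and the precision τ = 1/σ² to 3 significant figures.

μ = 1.59, τ = 14.2

For Normal(μ,σ), the p-quantile is μ + z_p·σ. Here z_{0.14} = -1.08, z_{0.79} = 0.8064.
So 1.3 = μ − 1.08σ and 1.8 = μ + 0.8064σ.
Subtracting: σ = (1.8 − 1.3)/(0.8064 − (-1.08)) = 0.27.
Then μ = 1.3 − (-1.08)·0.27 = 1.59.
Precision τ = 1/σ² = 1/0.265² = 14.2.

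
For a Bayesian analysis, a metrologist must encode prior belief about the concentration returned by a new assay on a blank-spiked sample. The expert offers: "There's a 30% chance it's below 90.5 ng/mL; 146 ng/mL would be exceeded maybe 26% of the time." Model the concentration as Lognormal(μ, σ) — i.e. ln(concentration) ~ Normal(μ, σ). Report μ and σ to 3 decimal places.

μ ≈ 4.720, σ ≈ 0.410

If T ~ Lognormal(μ,σ) then ln T ~ Normal(μ,σ), so the p-quantile of ln T is μ + z_p·σ.
ln(90.5) = 4.505 and ln(146) = 4.984; z_{0.3} = -0.5244, z_{0.74} = 0.6433.
σ = (4.984 − 4.505)/(0.6433 − (-0.5244)) = 0.410.
μ = 4.505 − (-0.5244)·0.410 = 4.720.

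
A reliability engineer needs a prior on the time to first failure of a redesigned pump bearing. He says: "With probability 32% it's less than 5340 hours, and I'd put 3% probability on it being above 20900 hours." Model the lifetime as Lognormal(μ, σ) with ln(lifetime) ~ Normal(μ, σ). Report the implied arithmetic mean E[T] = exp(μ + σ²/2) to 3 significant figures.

E[T] ≈ 8300 hours

If T ~ Lognormal(μ,σ) then ln T ~ Normal(μ,σ), so the p-quantile of ln T is μ + z_p·σ.
ln(5340) = 8.583 and ln(20900) = 9.948; z_{0.32} = -0.4677, z_{0.97} = 1.881.
σ = (9.948 − 8.583)/(1.881 − (-0.4677)) = 0.581.
μ = 8.583 − (-0.4677)·0.581 = 8.855.
E[T] = exp(μ + σ²/2) = exp(8.855 + 0.1688) = 8300 hours.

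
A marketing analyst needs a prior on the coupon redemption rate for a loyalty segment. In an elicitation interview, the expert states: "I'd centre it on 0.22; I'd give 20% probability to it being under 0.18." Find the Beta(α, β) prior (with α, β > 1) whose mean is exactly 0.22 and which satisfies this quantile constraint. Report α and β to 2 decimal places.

With mean 0.22 fixed, write α = 0.22s, β = 0.78s where s = α+β.
Need P(θ < 0.18) = 0.2 under Beta(0.22s, 0.78s). Normal approximation: (q−m)/√(m(1−m)/s) ≈ z_{0.2} = -0.842, so s ≈ 0.22·0.78·(-0.842)²/(0.18−0.22)² = 76.0.
At s = 76.0: P(θ<0.18) ≈ 0.204. Adjusting to match 0.2 gives s ≈ 78.13.
So α = 0.22·78.13 ≈ 17.19, β = 0.78·78.13 ≈ 60.94.

α ≈ 17.19, β ≈ 60.94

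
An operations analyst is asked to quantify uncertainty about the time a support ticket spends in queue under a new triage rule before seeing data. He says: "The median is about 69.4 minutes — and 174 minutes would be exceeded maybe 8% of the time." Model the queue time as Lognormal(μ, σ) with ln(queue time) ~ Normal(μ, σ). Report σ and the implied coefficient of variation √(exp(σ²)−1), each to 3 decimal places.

σ ≈ 0.654, CV ≈ 0.731

If T ~ Lognormal(μ,σ) then ln T ~ Normal(μ,σ), so the p-quantile of ln T is μ + z_p·σ.
ln(69.4) = 4.24 and ln(174) = 5.159; z_{0.5} = 0, z_{0.92} = 1.405.
σ = (5.159 − 4.24)/(1.405 − (0)) = 0.654.
μ = 4.24 − (0)·0.654 = 4.240.
CV = √(exp(σ²)−1) = √(exp(0.4280)−1) = 0.731.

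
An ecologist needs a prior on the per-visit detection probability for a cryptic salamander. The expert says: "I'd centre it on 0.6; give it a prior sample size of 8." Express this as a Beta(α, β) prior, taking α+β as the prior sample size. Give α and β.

Under the effective-sample-size interpretation, Beta(α, β) has prior mean α/(α+β) and prior sample size α+β.
So α+β = 8 and α/(α+β) = 0.6, giving α = 0.6·8 = 4.8 and β = 8 − 4.8 = 3.2.

α = 4.8, β = 3.2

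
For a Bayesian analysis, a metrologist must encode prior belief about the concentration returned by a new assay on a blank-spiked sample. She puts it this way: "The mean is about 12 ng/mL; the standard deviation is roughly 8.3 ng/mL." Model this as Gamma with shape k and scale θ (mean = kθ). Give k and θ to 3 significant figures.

k ≈ 2.09, θ ≈ 5.74

For Gamma(k, scale θ): mean = kθ, variance = kθ², so CV = 1/√k.
CV = SD/mean = 8.3/12 = 0.6917, hence k = 1/CV² = 2.09.
Then θ = mean/k = 12/2.09 = 5.74.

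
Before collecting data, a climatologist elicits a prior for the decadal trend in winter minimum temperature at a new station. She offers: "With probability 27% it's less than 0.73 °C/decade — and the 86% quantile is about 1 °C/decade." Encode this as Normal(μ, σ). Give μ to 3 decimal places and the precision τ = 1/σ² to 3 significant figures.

μ = 0.828, τ = 39.3

For Normal(μ,σ), the p-quantile is μ + z_p·σ. Here z_{0.27} = -0.6128, z_{0.86} = 1.08.
So 0.73 = μ − 0.6128σ and 1 = μ + 1.08σ.
Subtracting: σ = (1 − 0.73)/(1.08 − (-0.6128)) = 0.159.
Then μ = 0.73 − (-0.6128)·0.159 = 0.828.
Precision τ = 1/σ² = 1/0.1595² = 39.3.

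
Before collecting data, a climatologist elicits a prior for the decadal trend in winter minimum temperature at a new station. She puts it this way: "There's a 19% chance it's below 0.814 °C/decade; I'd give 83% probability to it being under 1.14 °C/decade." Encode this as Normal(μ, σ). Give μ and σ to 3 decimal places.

μ = 0.970, σ = 0.178

For Normal(μ,σ), the p-quantile is μ + z_p·σ. Here z_{0.19} = -0.8779, z_{0.83} = 0.9542.
So 0.814 = μ − 0.8779σ and 1.14 = μ + 0.9542σ.
Subtracting: σ = (1.14 − 0.814)/(0.9542 − (-0.8779)) = 0.178.
Then μ = 0.814 − (-0.8779)·0.178 = 0.970.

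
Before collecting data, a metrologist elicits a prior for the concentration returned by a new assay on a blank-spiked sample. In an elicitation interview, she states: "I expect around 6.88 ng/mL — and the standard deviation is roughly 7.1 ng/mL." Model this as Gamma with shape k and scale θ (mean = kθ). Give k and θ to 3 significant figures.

k ≈ 0.939, θ ≈ 7.33

For Gamma(k, scale θ): mean = kθ, variance = kθ², so CV = 1/√k.
CV = SD/mean = 7.1/6.88 = 1.032, hence k = 1/CV² = 0.939.
Then θ = mean/k = 6.88/0.939 = 7.33.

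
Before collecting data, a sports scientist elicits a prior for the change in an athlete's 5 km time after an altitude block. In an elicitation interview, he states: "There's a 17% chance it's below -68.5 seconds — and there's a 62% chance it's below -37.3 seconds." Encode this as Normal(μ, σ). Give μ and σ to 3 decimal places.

For Normal(μ,σ), the p-quantile is μ + z_p·σ. Here z_{0.17} = -0.9542, z_{0.62} = 0.3055.
So -68.5 = μ − 0.9542σ and -37.3 = μ + 0.3055σ.
Subtracting: σ = (-37.3 − -68.5)/(0.3055 − (-0.9542)) = 24.769.
Then μ = -68.5 − (-0.9542)·24.769 = -44.866.

μ = -44.866, σ = 24.769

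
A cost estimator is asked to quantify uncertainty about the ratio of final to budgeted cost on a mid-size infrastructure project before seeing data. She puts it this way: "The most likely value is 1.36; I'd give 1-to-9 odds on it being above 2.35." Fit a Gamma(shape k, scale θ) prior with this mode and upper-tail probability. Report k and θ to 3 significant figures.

Gamma(k,θ) with k>1 has mode (k−1)θ, so θ = 1.36/(k−1).
Need P(X < 2.35) = 0.9 with θ tied to k this way. Start at k = 2, θ = 1.36: P(X<2.35) ≈ 0.515.
Too low — raise k to concentrate. Iterating converges to k ≈ 7.34.
Then θ = 1.36/(7.34−1) ≈ 0.215.

k ≈ 7.34, θ ≈ 0.215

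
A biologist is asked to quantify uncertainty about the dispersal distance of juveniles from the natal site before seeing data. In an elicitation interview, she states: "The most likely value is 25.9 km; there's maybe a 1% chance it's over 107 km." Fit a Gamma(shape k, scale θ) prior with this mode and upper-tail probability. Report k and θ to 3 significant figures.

k ≈ 3.06, θ ≈ 12.6

Gamma(k,θ) with k>1 has mode (k−1)θ, so θ = 25.9/(k−1).
Need P(X < 107) = 0.99 with θ tied to k this way. Start at k = 2, θ = 25.9: P(X<107) ≈ 0.918.
Too low — raise k to concentrate. Iterating converges to k ≈ 3.06.
Then θ = 25.9/(3.06−1) ≈ 12.6.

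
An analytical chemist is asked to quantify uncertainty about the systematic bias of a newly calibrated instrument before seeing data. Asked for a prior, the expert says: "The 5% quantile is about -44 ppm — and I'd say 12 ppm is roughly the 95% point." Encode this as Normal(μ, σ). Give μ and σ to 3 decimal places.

For Normal(μ,σ), the p-quantile is μ + z_p·σ. Here z_{0.05} = -1.645, z_{0.95} = 1.645.
So -44 = μ − 1.645σ and 12 = μ + 1.645σ.
Subtracting: σ = (12 − -44)/(1.645 − (-1.645)) = 17.023.
Then μ = -44 − (-1.645)·17.023 = -16.000.

μ = -16.000, σ = 17.023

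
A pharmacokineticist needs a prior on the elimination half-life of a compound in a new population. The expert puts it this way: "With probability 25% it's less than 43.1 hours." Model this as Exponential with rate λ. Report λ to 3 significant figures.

λ ≈ 0.00667

P(T < 43.1) = 1 − e^(−λ·43.1) = 0.25, so λ = −ln(1−0.25)/43.1 = −ln(0.75)/43.1 = 0.00667.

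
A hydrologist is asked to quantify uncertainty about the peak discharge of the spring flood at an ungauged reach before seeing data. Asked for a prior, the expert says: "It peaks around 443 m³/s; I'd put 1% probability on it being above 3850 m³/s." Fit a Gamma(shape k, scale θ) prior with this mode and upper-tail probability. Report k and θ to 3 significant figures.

Gamma(k,θ) with k>1 has mode (k−1)θ, so θ = 443/(k−1).
Need P(X < 3850) = 0.99 with θ tied to k this way. Start at k = 2, θ = 443: P(X<3850) ≈ 0.998.
Too high — lower k to spread out. Iterating converges to k ≈ 1.7.
Then θ = 443/(1.7−1) ≈ 635.

k ≈ 1.7, θ ≈ 635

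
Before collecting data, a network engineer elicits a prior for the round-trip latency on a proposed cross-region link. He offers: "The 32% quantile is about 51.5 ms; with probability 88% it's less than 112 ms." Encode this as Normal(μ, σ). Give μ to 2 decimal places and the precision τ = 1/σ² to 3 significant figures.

The p-quantile of Normal(μ,σ) is μ + z_p·σ, with z_{0.32} = -0.4677 and z_{0.88} = 1.175.
Eliminate σ: μ = (z₂·x₁ − z₁·x₂)/(z₂ − z₁) = (1.175·51.5 − (-0.4677)·112)/1.643 = 68.73.
Then σ = (x₂ − x₁)/(z₂ − z₁) = (112 − 51.5)/1.643 = 36.83.
Precision τ = 1/σ² = 1/36.83² = 0.000737.

μ = 68.73, τ = 0.000737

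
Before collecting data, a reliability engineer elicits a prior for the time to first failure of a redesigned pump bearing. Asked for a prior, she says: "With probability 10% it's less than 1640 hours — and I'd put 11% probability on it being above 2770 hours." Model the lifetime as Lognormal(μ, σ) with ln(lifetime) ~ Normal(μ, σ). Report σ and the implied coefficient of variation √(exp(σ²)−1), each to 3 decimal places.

If T ~ Lognormal(μ,σ) then ln T ~ Normal(μ,σ), so the p-quantile of ln T is μ + z_p·σ.
ln(1640) = 7.402 and ln(2770) = 7.927; z_{0.1} = -1.282, z_{0.89} = 1.227.
σ = (7.927 − 7.402)/(1.227 − (-1.282)) = 0.209.
μ = 7.402 − (-1.282)·0.209 = 7.670.
CV = √(exp(σ²)−1) = √(exp(0.0437)−1) = 0.211.

σ ≈ 0.209, CV ≈ 0.211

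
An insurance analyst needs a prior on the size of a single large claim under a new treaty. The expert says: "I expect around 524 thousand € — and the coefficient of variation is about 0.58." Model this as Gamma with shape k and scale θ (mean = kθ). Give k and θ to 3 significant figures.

k ≈ 2.97, θ ≈ 176

For Gamma(k, scale θ): mean = kθ, variance = kθ², so CV = 1/√k.
CV = 0.58, hence k = 1/CV² = 2.97.
Then θ = mean/k = 524/2.97 = 176.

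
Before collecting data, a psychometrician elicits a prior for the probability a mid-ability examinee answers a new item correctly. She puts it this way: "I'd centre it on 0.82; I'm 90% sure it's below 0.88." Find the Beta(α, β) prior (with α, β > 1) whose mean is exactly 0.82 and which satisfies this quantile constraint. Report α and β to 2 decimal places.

With mean 0.82 fixed, write α = 0.82s, β = 0.18s where s = α+β.
Need P(θ < 0.88) = 0.9 under Beta(0.82s, 0.18s). Normal approximation: (q−m)/√(m(1−m)/s) ≈ z_{0.9} = 1.28, so s ≈ 0.82·0.18·(1.28)²/(0.88−0.82)² = 67.3.
At s = 67.3: P(θ<0.88) ≈ 0.912. Adjusting to match 0.9 gives s ≈ 61.31.
So α = 0.82·61.31 ≈ 50.28, β = 0.18·61.31 ≈ 11.04.

α ≈ 50.28, β ≈ 11.04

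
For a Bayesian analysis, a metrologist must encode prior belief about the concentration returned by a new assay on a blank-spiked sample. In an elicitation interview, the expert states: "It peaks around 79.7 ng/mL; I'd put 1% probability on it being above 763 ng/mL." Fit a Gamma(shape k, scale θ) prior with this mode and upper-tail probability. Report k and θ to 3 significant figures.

k ≈ 1.62, θ ≈ 129

Gamma(k,θ) with k>1 has mode (k−1)θ, so θ = 79.7/(k−1).
Need P(X < 763) = 0.99 with θ tied to k this way. Start at k = 2, θ = 79.7: P(X<763) ≈ 0.999.
Too high — lower k to spread out. Iterating converges to k ≈ 1.62.
Then θ = 79.7/(1.62−1) ≈ 129.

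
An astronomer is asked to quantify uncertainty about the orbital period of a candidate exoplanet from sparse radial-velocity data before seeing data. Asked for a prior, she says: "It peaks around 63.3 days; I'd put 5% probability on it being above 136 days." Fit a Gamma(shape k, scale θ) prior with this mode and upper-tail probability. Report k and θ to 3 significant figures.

Gamma(k,θ) with k>1 has mode (k−1)θ, so θ = 63.3/(k−1).
Need P(X < 136) = 0.95 with θ tied to k this way. Start at k = 2, θ = 63.3: P(X<136) ≈ 0.633.
Too low — raise k to concentrate. Iterating converges to k ≈ 5.71.
Then θ = 63.3/(5.71−1) ≈ 13.4.

k ≈ 5.71, θ ≈ 13.4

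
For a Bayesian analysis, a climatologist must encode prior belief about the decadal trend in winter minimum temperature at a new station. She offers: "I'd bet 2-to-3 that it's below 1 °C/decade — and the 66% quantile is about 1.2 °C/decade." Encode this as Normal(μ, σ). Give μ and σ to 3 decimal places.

μ = 1.076, σ = 0.300

For Normal(μ,σ), the p-quantile is μ + z_p·σ. Here z_{0.4} = -0.2533, z_{0.66} = 0.4125.
So 1 = μ − 0.2533σ and 1.2 = μ + 0.4125σ.
Subtracting: σ = (1.2 − 1)/(0.4125 − (-0.2533)) = 0.300.
Then μ = 1 − (-0.2533)·0.300 = 1.076.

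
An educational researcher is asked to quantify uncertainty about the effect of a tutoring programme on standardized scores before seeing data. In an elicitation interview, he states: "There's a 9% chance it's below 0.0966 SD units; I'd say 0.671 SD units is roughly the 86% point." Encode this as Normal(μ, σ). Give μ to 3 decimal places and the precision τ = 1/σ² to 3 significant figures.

μ = 0.415, τ = 17.8

The p-quantile of Normal(μ,σ) is μ + z_p·σ, with z_{0.09} = -1.341 and z_{0.86} = 1.08.
Eliminate σ: μ = (z₂·x₁ − z₁·x₂)/(z₂ − z₁) = (1.08·0.0966 − (-1.341)·0.671)/2.421 = 0.415.
Then σ = (x₂ − x₁)/(z₂ − z₁) = (0.671 − 0.0966)/2.421 = 0.237.
Precision τ = 1/σ² = 1/0.2373² = 17.8.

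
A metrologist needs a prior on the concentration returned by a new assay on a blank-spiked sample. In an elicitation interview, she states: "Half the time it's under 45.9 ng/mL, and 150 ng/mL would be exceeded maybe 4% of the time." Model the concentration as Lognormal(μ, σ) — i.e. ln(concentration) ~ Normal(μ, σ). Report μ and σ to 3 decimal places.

μ ≈ 3.826, σ ≈ 0.676

If T ~ Lognormal(μ,σ) then ln T ~ Normal(μ,σ), so the p-quantile of ln T is μ + z_p·σ.
ln(45.9) = 3.826 and ln(150) = 5.011; z_{0.5} = 0, z_{0.96} = 1.751.
σ = (5.011 − 3.826)/(1.751 − (0)) = 0.676.
μ = 3.826 − (0)·0.676 = 3.826.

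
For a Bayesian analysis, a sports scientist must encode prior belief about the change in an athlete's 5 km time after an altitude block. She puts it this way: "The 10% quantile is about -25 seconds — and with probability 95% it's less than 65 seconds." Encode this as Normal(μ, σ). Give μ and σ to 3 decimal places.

The p-quantile of Normal(μ,σ) is μ + z_p·σ, with z_{0.1} = -1.282 and z_{0.95} = 1.645.
Eliminate σ: μ = (z₂·x₁ − z₁·x₂)/(z₂ − z₁) = (1.645·-25 − (-1.282)·65)/2.926 = 14.413.
Then σ = (x₂ − x₁)/(z₂ − z₁) = (65 − -25)/2.926 = 30.754.

μ = 14.413, σ = 30.754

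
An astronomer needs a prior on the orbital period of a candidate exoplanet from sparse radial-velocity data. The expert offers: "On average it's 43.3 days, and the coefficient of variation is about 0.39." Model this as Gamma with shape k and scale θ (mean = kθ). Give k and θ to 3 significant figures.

For Gamma(k, scale θ): mean = kθ, variance = kθ², so CV = 1/√k.
CV = 0.39, hence k = 1/CV² = 6.57.
Then θ = mean/k = 43.3/6.57 = 6.59.

k ≈ 6.57, θ ≈ 6.59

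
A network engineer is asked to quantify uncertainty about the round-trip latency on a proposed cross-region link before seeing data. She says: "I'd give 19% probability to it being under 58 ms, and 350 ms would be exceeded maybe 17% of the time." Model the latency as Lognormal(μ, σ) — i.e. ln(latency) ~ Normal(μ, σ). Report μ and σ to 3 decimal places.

μ ≈ 4.922, σ ≈ 0.981

If T ~ Lognormal(μ,σ) then ln T ~ Normal(μ,σ), so the p-quantile of ln T is μ + z_p·σ.
ln(58) = 4.06 and ln(350) = 5.858; z_{0.19} = -0.8779, z_{0.83} = 0.9542.
σ = (5.858 − 4.06)/(0.9542 − (-0.8779)) = 0.981.
μ = 4.06 − (-0.8779)·0.981 = 4.922.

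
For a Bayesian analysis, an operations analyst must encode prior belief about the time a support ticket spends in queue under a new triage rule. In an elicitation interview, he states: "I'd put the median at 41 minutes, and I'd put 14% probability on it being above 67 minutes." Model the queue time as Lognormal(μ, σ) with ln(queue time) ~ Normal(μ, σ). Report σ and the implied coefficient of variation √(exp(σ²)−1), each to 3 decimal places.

σ ≈ 0.455, CV ≈ 0.479

If T ~ Lognormal(μ,σ) then ln T ~ Normal(μ,σ), so the p-quantile of ln T is μ + z_p·σ.
ln(41) = 3.714 and ln(67) = 4.205; z_{0.5} = 0, z_{0.86} = 1.08.
σ = (4.205 − 3.714)/(1.08 − (0)) = 0.455.
μ = 3.714 − (0)·0.455 = 3.714.
CV = √(exp(σ²)−1) = √(exp(0.2067)−1) = 0.479.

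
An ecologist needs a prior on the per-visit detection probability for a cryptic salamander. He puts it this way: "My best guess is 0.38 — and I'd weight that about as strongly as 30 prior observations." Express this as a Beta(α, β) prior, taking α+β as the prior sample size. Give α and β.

Under the effective-sample-size interpretation, Beta(α, β) has prior mean α/(α+β) and prior sample size α+β.
So α+β = 30 and α/(α+β) = 0.38, giving α = 0.38·30 = 11.4 and β = 30 − 11.4 = 18.6.

α = 11.4, β = 18.6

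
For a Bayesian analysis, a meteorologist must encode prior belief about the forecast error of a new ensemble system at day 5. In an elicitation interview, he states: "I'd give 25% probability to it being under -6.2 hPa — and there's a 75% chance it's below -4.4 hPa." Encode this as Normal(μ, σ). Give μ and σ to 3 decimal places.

For Normal(μ,σ), the p-quantile is μ + z_p·σ. Here z_{0.25} = -0.6745, z_{0.75} = 0.6745.
So -6.2 = μ − 0.6745σ and -4.4 = μ + 0.6745σ.
Subtracting: σ = (-4.4 − -6.2)/(0.6745 − (-0.6745)) = 1.334.
Then μ = -6.2 − (-0.6745)·1.334 = -5.300.

μ = -5.300, σ = 1.334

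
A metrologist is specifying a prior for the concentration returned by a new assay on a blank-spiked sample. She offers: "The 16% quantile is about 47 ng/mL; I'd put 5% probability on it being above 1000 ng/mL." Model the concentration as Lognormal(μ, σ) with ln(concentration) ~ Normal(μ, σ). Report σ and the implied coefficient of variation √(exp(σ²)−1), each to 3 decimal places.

If T ~ Lognormal(μ,σ) then ln T ~ Normal(μ,σ), so the p-quantile of ln T is μ + z_p·σ.
ln(47) = 3.85 and ln(1000) = 6.908; z_{0.16} = -0.9945, z_{0.95} = 1.645.
σ = (6.908 − 3.85)/(1.645 − (-0.9945)) = 1.158.
μ = 3.85 − (-0.9945)·1.158 = 5.002.
CV = √(exp(σ²)−1) = √(exp(1.3421)−1) = 1.681.

σ ≈ 1.158, CV ≈ 1.681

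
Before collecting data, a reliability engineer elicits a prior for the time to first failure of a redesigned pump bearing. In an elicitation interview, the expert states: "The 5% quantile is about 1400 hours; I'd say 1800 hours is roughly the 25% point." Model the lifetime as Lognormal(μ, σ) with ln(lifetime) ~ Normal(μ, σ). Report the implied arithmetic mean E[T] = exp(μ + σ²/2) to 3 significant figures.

If T ~ Lognormal(μ,σ) then ln T ~ Normal(μ,σ), so the p-quantile of ln T is μ + z_p·σ.
ln(1400) = 7.244 and ln(1800) = 7.496; z_{0.05} = -1.645, z_{0.25} = -0.6745.
σ = (7.496 − 7.244)/(-0.6745 − (-1.645)) = 0.259.
μ = 7.244 − (-1.645)·0.259 = 7.670.
E[T] = exp(μ + σ²/2) = exp(7.670 + 0.0335) = 2220 hours.

E[T] ≈ 2220 hours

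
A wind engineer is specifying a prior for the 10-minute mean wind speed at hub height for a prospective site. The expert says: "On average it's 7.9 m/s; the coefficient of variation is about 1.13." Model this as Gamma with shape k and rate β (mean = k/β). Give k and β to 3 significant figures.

k ≈ 0.783, β ≈ 0.0991

For Gamma(k, rate β): mean = k/β, variance = k/β², so CV = 1/√k.
CV = 1.13, hence k = 1/CV² = 0.783.
Then β = k/mean = 0.783/7.9 = 0.0991.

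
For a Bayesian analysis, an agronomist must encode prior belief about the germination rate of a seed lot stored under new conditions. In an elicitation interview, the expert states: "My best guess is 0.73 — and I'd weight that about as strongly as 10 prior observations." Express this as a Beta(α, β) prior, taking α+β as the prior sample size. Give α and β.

Under the effective-sample-size interpretation, Beta(α, β) has prior mean α/(α+β) and prior sample size α+β.
So α+β = 10 and α/(α+β) = 0.73, giving α = 0.73·10 = 7.3 and β = 10 − 7.3 = 2.7.

α = 7.3, β = 2.7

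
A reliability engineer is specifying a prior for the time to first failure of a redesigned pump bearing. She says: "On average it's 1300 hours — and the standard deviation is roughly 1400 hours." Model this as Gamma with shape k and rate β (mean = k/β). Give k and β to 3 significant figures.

k ≈ 0.862, β ≈ 0.000663

For Gamma(k, rate β): mean = k/β, variance = k/β², so CV = 1/√k.
CV = SD/mean = 1400/1300 = 1.077, hence k = 1/CV² = 0.862.
Then β = k/mean = 0.862/1300 = 0.000663.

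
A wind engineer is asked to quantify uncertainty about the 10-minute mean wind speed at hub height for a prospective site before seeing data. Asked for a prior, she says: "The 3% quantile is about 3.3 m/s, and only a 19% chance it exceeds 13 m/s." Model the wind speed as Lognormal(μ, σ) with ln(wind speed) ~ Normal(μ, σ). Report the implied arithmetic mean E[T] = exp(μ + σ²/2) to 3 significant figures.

If T ~ Lognormal(μ,σ) then ln T ~ Normal(μ,σ), so the p-quantile of ln T is μ + z_p·σ.
ln(3.3) = 1.194 and ln(13) = 2.565; z_{0.03} = -1.881, z_{0.81} = 0.8779.
σ = (2.565 − 1.194)/(0.8779 − (-1.881)) = 0.497.
μ = 1.194 − (-1.881)·0.497 = 2.129.
E[T] = exp(μ + σ²/2) = exp(2.129 + 0.1235) = 9.51 m/s.

E[T] ≈ 9.51 m/s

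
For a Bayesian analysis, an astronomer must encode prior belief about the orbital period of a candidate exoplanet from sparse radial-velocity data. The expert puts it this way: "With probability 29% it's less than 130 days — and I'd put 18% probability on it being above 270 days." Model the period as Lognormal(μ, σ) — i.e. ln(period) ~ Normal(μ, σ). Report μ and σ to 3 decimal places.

μ ≈ 5.143, σ ≈ 0.498

If T ~ Lognormal(μ,σ) then ln T ~ Normal(μ,σ), so the p-quantile of ln T is μ + z_p·σ.
ln(130) = 4.868 and ln(270) = 5.598; z_{0.29} = -0.5534, z_{0.82} = 0.9154.
σ = (5.598 − 4.868)/(0.9154 − (-0.5534)) = 0.498.
μ = 4.868 − (-0.5534)·0.498 = 5.143.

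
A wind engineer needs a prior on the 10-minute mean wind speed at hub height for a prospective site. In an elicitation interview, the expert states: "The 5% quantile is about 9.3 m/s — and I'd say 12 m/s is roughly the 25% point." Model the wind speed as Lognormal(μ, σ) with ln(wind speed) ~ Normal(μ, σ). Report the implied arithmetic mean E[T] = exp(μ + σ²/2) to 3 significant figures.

If T ~ Lognormal(μ,σ) then ln T ~ Normal(μ,σ), so the p-quantile of ln T is μ + z_p·σ.
ln(9.3) = 2.23 and ln(12) = 2.485; z_{0.05} = -1.645, z_{0.25} = -0.6745.
σ = (2.485 − 2.23)/(-0.6745 − (-1.645)) = 0.263.
μ = 2.23 − (-1.645)·0.263 = 2.662.
E[T] = exp(μ + σ²/2) = exp(2.662 + 0.0345) = 14.8 m/s.

E[T] ≈ 14.8 m/s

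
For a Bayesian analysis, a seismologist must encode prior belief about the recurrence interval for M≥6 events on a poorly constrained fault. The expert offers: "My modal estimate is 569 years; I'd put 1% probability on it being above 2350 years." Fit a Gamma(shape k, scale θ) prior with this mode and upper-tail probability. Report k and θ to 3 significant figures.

k ≈ 3.06, θ ≈ 276

Gamma(k,θ) with k>1 has mode (k−1)θ, so θ = 569/(k−1).
Need P(X < 2350) = 0.99 with θ tied to k this way. Start at k = 2, θ = 569: P(X<2350) ≈ 0.917.
Too low — raise k to concentrate. Iterating converges to k ≈ 3.06.
Then θ = 569/(3.06−1) ≈ 276.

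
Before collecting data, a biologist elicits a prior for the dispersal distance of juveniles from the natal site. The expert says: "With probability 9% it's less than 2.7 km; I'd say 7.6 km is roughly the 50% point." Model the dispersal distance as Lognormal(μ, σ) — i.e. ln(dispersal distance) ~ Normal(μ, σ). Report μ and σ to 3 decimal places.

If T ~ Lognormal(μ,σ) then ln T ~ Normal(μ,σ), so the p-quantile of ln T is μ + z_p·σ.
ln(2.7) = 0.9933 and ln(7.6) = 2.028; z_{0.09} = -1.341, z_{0.5} = 0.
σ = (2.028 − 0.9933)/(0 − (-1.341)) = 0.772.
μ = 0.9933 − (-1.341)·0.772 = 2.028.

μ ≈ 2.028, σ ≈ 0.772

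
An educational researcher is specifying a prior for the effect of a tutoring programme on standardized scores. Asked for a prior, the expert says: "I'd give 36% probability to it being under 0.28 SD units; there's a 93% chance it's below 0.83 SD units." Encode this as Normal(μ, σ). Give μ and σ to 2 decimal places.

μ = 0.39, σ = 0.30

For Normal(μ,σ), the p-quantile is μ + z_p·σ. Here z_{0.36} = -0.3585, z_{0.93} = 1.476.
So 0.28 = μ − 0.3585σ and 0.83 = μ + 1.476σ.
Subtracting: σ = (0.83 − 0.28)/(1.476 − (-0.3585)) = 0.30.
Then μ = 0.28 − (-0.3585)·0.30 = 0.39.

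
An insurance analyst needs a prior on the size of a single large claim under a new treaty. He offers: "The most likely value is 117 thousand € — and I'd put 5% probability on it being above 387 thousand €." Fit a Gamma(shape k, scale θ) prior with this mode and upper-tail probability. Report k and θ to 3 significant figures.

k ≈ 2.82, θ ≈ 64.2

Gamma(k,θ) with k>1 has mode (k−1)θ, so θ = 117/(k−1).
Need P(X < 387) = 0.95 with θ tied to k this way. Start at k = 2, θ = 117: P(X<387) ≈ 0.842.
Too low — raise k to concentrate. Iterating converges to k ≈ 2.82.
Then θ = 117/(2.82−1) ≈ 64.2.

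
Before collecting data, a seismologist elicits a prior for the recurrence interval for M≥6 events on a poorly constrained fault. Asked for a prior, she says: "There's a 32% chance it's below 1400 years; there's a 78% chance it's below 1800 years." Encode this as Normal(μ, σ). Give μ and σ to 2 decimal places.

For Normal(μ,σ), the p-quantile is μ + z_p·σ. Here z_{0.32} = -0.4677, z_{0.78} = 0.7722.
So 1400 = μ − 0.4677σ and 1800 = μ + 0.7722σ.
Subtracting: σ = (1800 − 1400)/(0.7722 − (-0.4677)) = 322.61.
Then μ = 1400 − (-0.4677)·322.61 = 1550.88.

μ = 1550.88, σ = 322.61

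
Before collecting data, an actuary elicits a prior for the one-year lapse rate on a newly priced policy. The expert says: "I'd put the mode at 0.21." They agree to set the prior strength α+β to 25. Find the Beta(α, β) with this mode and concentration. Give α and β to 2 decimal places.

α = 5.83, β = 19.17

For α,β > 1 the Beta mode is (α−1)/(α+β−2). With α+β = 25, the mode is (α−1)/23.
Set (α−1)/23 = 0.21 → α = 1 + 0.21·23 = 5.83.
β = 25 − α = 19.17.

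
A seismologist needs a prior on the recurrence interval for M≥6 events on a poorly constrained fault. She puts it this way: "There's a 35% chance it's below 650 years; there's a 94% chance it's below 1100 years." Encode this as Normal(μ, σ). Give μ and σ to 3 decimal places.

μ = 739.374, σ = 231.948

The p-quantile of Normal(μ,σ) is μ + z_p·σ, with z_{0.35} = -0.3853 and z_{0.94} = 1.555.
Eliminate σ: μ = (z₂·x₁ − z₁·x₂)/(z₂ − z₁) = (1.555·650 − (-0.3853)·1100)/1.94 = 739.374.
Then σ = (x₂ − x₁)/(z₂ − z₁) = (1100 − 650)/1.94 = 231.948.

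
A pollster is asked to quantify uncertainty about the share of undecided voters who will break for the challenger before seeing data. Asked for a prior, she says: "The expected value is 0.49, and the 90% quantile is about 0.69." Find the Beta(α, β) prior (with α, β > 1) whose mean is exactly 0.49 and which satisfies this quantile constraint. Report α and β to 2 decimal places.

α ≈ 4.87, β ≈ 5.07

With mean 0.49 fixed, write α = 0.49s, β = 0.51s where s = α+β.
Need P(θ < 0.69) = 0.9 under Beta(0.49s, 0.51s). Normal approximation: (q−m)/√(m(1−m)/s) ≈ z_{0.9} = 1.28, so s ≈ 0.49·0.51·(1.28)²/(0.69−0.49)² = 10.3.
At s = 10.3: P(θ<0.69) ≈ 0.904. Adjusting to match 0.9 gives s ≈ 9.95.
So α = 0.49·9.95 ≈ 4.87, β = 0.51·9.95 ≈ 5.07.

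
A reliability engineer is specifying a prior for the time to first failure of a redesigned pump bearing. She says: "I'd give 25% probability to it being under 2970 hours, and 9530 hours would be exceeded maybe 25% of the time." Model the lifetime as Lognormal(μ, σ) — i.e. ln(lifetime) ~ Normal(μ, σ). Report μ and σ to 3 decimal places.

μ ≈ 8.579, σ ≈ 0.864

If T ~ Lognormal(μ,σ) then ln T ~ Normal(μ,σ), so the p-quantile of ln T is μ + z_p·σ.
ln(2970) = 7.996 and ln(9530) = 9.162; z_{0.25} = -0.6745, z_{0.75} = 0.6745.
σ = (9.162 − 7.996)/(0.6745 − (-0.6745)) = 0.864.
μ = 7.996 − (-0.6745)·0.864 = 8.579.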